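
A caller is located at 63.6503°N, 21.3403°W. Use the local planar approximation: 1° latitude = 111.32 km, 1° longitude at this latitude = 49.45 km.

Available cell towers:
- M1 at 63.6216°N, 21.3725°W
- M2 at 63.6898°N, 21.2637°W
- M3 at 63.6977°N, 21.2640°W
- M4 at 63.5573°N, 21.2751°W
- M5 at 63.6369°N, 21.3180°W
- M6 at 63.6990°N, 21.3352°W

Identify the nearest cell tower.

Distances from 63.6503°N, 21.3403°W:
M1: √((-0.0287·111.32)² + (-0.0322·49.45)²) = √(10.207284 + 2.535387) = 3.5697 km
M2: √((0.0395·111.32)² + (0.0766·49.45)²) = √(19.334840 + 14.347959) = 5.8037 km
M3: √((0.0474·111.32)² + (0.0763·49.45)²) = √(27.842170 + 14.235793) = 6.4868 km
M4: √((-0.0930·111.32)² + (0.0652·49.45)²) = √(107.179640 + 10.395079) = 10.8432 km
M5: √((-0.0134·111.32)² + (0.0223·49.45)²) = √(2.225133 + 1.216024) = 1.8550 km
M6: √((0.0487·111.32)² + (0.0051·49.45)²) = √(29.390320 + 0.063602) = 5.4271 km
Minimum: M5 at 1.8550 km.

M5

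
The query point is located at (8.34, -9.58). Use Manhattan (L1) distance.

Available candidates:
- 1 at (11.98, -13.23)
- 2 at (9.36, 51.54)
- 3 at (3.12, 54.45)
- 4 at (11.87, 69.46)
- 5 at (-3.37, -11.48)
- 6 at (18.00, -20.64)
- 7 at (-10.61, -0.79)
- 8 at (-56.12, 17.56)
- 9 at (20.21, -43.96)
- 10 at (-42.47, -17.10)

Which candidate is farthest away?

Distances from (8.34, -9.58):
1: 7.29
2: 62.14
3: 69.25
4: 82.57
5: 13.61
6: 20.72
7: 27.74
8: 91.60
9: 46.25
10: 58.33
Maximum: 8 at 91.60.

8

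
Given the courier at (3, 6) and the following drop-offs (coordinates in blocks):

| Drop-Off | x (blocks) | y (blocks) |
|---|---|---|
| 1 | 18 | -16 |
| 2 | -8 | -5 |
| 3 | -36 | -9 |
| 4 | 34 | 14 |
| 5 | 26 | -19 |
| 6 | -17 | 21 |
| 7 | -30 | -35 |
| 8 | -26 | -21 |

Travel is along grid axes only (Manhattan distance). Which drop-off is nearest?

Distances from (3, 6):
1: |15| + |-22| = 15 + 22 = 37 blocks
2: |-11| + |-11| = 11 + 11 = 22 blocks
3: |-39| + |-15| = 39 + 15 = 54 blocks
4: |31| + |8| = 31 + 8 = 39 blocks
5: |23| + |-25| = 23 + 25 = 48 blocks
6: |-20| + |15| = 20 + 15 = 35 blocks
7: |-33| + |-41| = 33 + 41 = 74 blocks
8: |-29| + |-27| = 29 + 27 = 56 blocks
Minimum: 2 at 22 blocks.

2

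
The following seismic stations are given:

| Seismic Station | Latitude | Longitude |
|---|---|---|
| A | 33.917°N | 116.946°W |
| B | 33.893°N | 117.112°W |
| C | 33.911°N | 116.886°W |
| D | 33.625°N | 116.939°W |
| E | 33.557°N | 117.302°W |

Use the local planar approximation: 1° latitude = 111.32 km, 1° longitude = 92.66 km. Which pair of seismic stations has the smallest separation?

Pairwise distances:
A–B: 15.612 km
A–C: 5.600 km
A–D: 32.512 km
A–E: 51.905 km
B–C: 21.037 km
B–D: 33.868 km
B–E: 41.340 km
C–D: 32.214 km
C–E: 55.125 km
D–E: 34.477 km
Closest pair: A–C at 5.600 km.

A and C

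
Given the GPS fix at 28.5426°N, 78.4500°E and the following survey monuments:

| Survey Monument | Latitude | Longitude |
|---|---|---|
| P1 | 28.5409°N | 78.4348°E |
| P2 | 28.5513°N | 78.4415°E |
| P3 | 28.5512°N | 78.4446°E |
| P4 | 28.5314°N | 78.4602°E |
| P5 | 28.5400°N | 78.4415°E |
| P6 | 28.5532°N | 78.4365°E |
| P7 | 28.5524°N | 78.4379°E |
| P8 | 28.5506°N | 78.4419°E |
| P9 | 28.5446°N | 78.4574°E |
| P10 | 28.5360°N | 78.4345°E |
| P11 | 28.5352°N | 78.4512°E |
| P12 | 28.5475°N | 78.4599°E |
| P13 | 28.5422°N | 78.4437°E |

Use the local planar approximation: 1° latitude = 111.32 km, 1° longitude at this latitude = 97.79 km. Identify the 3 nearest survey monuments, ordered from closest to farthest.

Distances from 28.5426°N, 78.4500°E:
P1: 1.4984 km
P2: 1.2763 km
P3: 1.0933 km
P4: 1.5967 km
P5: 0.8802 km
P6: 1.7707 km
P7: 1.6094 km
P8: 1.1919 km
P9: 0.7571 km
P10: 1.6844 km
P11: 0.8321 km
P12: 1.1112 km
P13: 0.6177 km
Sorted: P13 (0.6177 km) < P9 (0.7571 km) < P11 (0.8321 km) < P5 (0.8802 km) < P3 (1.0933 km) < …

P13, P9, P11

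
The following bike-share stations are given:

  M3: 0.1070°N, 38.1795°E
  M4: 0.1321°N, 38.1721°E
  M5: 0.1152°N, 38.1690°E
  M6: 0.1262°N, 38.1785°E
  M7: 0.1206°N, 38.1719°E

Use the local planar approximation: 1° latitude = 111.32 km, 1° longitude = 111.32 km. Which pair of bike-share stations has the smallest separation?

Pairwise distances:
M5–M7: √((0.0054·111.32)² + (0.0029·111.32)²) = √(0.361355 + 0.104218) = 0.6823 km
M6–M7: √((-0.0056·111.32)² + (-0.0066·111.32)²) = √(0.388618 + 0.539802) = 0.9635 km
M4–M6: √((-0.0059·111.32)² + (0.0064·111.32)²) = √(0.431370 + 0.507582) = 0.9690 km
M4–M7: √((-0.0115·111.32)² + (-0.0002·111.32)²) = √(1.638861 + 0.000496) = 1.2804 km
M3–M5: √((0.0082·111.32)² + (-0.0105·111.32)²) = √(0.833248 + 1.366234) = 1.4831 km
M5–M6: √((0.0110·111.32)² + (0.0095·111.32)²) = √(1.499449 + 1.118391) = 1.6180 km
M3–M7: √((0.0136·111.32)² + (-0.0076·111.32)²) = √(2.292051 + 0.715770) = 1.7343 km
M4–M5: √((-0.0169·111.32)² + (-0.0031·111.32)²) = √(3.539320 + 0.119088) = 1.9127 km
M3–M6: √((0.0192·111.32)² + (-0.0010·111.32)²) = √(4.568239 + 0.012392) = 2.1402 km
M3–M4: √((0.0251·111.32)² + (-0.0074·111.32)²) = √(7.807174 + 0.678594) = 2.9130 km
Closest pair: M5–M7 at 0.6823 km.

M5 and M7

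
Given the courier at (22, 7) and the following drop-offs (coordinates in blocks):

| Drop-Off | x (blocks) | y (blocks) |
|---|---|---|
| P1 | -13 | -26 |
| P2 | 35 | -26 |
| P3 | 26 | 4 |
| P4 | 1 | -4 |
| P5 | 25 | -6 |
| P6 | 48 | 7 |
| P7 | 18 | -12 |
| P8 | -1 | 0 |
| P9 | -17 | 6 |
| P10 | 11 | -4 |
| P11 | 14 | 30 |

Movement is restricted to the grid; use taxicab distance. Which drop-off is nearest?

Distances from (22, 7):
P1: |-35| + |-33| = 35 + 33 = 68 blocks
P2: |13| + |-33| = 13 + 33 = 46 blocks
P3: |4| + |-3| = 4 + 3 = 7 blocks
P4: |-21| + |-11| = 21 + 11 = 32 blocks
P5: |3| + |-13| = 3 + 13 = 16 blocks
P6: |26| + |0| = 26 + 0 = 26 blocks
P7: |-4| + |-19| = 4 + 19 = 23 blocks
P8: |-23| + |-7| = 23 + 7 = 30 blocks
P9: |-39| + |-1| = 39 + 1 = 40 blocks
P10: |-11| + |-11| = 11 + 11 = 22 blocks
P11: |-8| + |23| = 8 + 23 = 31 blocks
Minimum: P3 at 7 blocks.

P3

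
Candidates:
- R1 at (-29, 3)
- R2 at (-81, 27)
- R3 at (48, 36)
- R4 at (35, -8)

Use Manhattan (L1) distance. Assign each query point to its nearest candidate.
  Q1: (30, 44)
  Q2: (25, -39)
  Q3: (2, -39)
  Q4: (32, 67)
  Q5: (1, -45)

Q1 at (30, 44):
  R1: |-59| + |-41| = 59 + 41 = 100
  R2: |-111| + |-17| = 111 + 17 = 128
  R3: |18| + |-8| = 18 + 8 = 26
  R4: |5| + |-52| = 5 + 52 = 57
  → nearest: R3 (26)
Q2 at (25, -39):
  R1: |-54| + |42| = 54 + 42 = 96
  R2: |-106| + |66| = 106 + 66 = 172
  R3: |23| + |75| = 23 + 75 = 98
  R4: |10| + |31| = 10 + 31 = 41
  → nearest: R4 (41)
Q3 at (2, -39):
  R1: |-31| + |42| = 31 + 42 = 73
  R2: |-83| + |66| = 83 + 66 = 149
  R3: |46| + |75| = 46 + 75 = 121
  R4: |33| + |31| = 33 + 31 = 64
  → nearest: R4 (64)
Q4 at (32, 67):
  R1: |-61| + |-64| = 61 + 64 = 125
  R2: |-113| + |-40| = 113 + 40 = 153
  R3: |16| + |-31| = 16 + 31 = 47
  R4: |3| + |-75| = 3 + 75 = 78
  → nearest: R3 (47)
Q5 at (1, -45):
  R1: |-30| + |48| = 30 + 48 = 78
  R2: |-82| + |72| = 82 + 72 = 154
  R3: |47| + |81| = 47 + 81 = 128
  R4: |34| + |37| = 34 + 37 = 71
  → nearest: R4 (71)

Q1→R3; Q2→R4; Q3→R4; Q4→R3; Q5→R4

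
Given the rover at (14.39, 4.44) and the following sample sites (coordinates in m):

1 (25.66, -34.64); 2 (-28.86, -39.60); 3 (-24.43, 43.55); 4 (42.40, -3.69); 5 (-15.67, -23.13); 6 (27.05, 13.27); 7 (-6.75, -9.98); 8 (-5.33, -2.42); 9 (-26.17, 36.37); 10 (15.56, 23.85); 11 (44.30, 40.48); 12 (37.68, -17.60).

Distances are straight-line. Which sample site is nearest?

Distances from (14.39, 4.44):
1: 40.67 m
2: 61.73 m
3: 55.11 m
4: 29.17 m
5: 40.79 m
6: 15.44 m
7: 25.59 m
8: 20.88 m
9: 51.62 m
10: 19.45 m
11: 46.83 m
12: 32.07 m
Minimum: 6 at 15.44 m.

6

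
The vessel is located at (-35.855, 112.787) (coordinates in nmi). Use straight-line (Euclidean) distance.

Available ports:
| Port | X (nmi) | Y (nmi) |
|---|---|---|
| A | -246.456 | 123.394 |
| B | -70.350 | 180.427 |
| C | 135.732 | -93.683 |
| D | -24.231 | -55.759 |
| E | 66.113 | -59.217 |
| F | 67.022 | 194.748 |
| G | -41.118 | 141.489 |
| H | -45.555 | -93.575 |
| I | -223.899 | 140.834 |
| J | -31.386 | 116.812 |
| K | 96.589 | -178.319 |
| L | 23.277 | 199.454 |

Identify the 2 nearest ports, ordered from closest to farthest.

J, G

Distances from (-35.855, 112.787):
A: √((-210.601)² + (10.607)²) = √(44352.78120 + 112.50845) = 210.868 nmi
B: √((-34.495)² + (67.640)²) = √(1189.90502 + 4575.16960) = 75.928 nmi
C: √((171.587)² + (-206.470)²) = √(29442.09857 + 42629.86090) = 268.462 nmi
D: √((11.624)² + (-168.546)²) = √(135.11738 + 28407.75412) = 168.946 nmi
E: √((101.968)² + (-172.004)²) = √(10397.47302 + 29585.37602) = 199.957 nmi
F: √((102.877)² + (81.961)²) = √(10583.67713 + 6717.60552) = 131.534 nmi
G: √((-5.263)² + (28.702)²) = √(27.69917 + 823.80480) = 29.181 nmi
H: √((-9.700)² + (-206.362)²) = √(94.09000 + 42585.27504) = 206.590 nmi
I: √((-188.044)² + (28.047)²) = √(35360.54594 + 786.63421) = 190.124 nmi
J: √((4.469)² + (4.025)²) = √(19.97196 + 16.20062) = 6.014 nmi
K: √((132.444)² + (-291.106)²) = √(17541.41314 + 84742.70324) = 319.819 nmi
L: √((59.132)² + (86.667)²) = √(3496.59342 + 7511.16889) = 104.918 nmi
Sorted: J (6.014 nmi) < G (29.181 nmi) < B (75.928 nmi) < L (104.918 nmi) < …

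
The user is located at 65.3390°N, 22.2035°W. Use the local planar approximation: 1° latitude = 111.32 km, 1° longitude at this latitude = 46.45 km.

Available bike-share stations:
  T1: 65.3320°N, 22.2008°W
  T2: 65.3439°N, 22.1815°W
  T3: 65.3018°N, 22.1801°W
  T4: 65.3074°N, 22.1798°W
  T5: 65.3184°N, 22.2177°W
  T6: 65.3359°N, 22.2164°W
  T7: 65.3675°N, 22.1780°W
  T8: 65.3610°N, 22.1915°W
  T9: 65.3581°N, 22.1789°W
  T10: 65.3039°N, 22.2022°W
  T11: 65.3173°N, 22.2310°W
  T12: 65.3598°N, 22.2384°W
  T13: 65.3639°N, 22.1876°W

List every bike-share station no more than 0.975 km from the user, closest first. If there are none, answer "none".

Distances from 65.3390°N, 22.2035°W:
T1: 0.7893 km
T2: 1.1584 km
T3: 4.2814 km
T4: 3.6859 km
T5: 2.3862 km
T6: 0.6915 km
T7: 3.3865 km
T8: 2.5117 km
T9: 2.4138 km
T10: 3.9078 km
T11: 2.7326 km
T12: 2.8265 km
T13: 2.8686 km
Threshold 0.975 km: T6 (0.6915 km), T1 (0.7893 km) are within range.

T6, T1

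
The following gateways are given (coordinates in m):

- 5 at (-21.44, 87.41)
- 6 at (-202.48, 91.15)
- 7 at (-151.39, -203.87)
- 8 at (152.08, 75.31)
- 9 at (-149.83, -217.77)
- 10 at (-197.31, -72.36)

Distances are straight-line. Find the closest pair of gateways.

7 and 9

Pairwise distances:
5–6: 181.08 m
5–7: 318.95 m
5–8: 173.94 m
5–9: 331.09 m
5–10: 237.61 m
6–7: 299.41 m
6–8: 354.91 m
6–9: 313.37 m
6–10: 163.59 m
7–8: 412.35 m
7–9: 13.99 m
7–10: 139.30 m
8–9: 420.77 m
8–10: 379.31 m
9–10: 152.97 m
Closest pair: 7–9 at 13.99 m.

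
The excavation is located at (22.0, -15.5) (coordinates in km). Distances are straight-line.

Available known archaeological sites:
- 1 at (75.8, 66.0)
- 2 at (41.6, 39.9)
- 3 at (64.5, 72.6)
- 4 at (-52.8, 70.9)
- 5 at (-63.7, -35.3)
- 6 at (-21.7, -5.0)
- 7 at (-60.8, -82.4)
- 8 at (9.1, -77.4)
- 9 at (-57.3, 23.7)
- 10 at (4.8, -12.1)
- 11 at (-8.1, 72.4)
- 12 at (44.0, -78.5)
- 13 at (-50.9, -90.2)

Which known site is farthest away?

Distances from (22.0, -15.5):
1: √((53.8)² + (81.5)²) = √(2894.440 + 6642.250) = 97.7 km
2: √((19.6)² + (55.4)²) = √(384.160 + 3069.160) = 58.8 km
3: √((42.5)² + (88.1)²) = √(1806.250 + 7761.610) = 97.8 km
4: √((-74.8)² + (86.4)²) = √(5595.040 + 7464.960) = 114.3 km
5: √((-85.7)² + (-19.8)²) = √(7344.490 + 392.040) = 88.0 km
6: √((-43.7)² + (10.5)²) = √(1909.690 + 110.250) = 44.9 km
7: √((-82.8)² + (-66.9)²) = √(6855.840 + 4475.610) = 106.4 km
8: √((-12.9)² + (-61.9)²) = √(166.410 + 3831.610) = 63.2 km
9: √((-79.3)² + (39.2)²) = √(6288.490 + 1536.640) = 88.5 km
10: √((-17.2)² + (3.4)²) = √(295.840 + 11.560) = 17.5 km
11: √((-30.1)² + (87.9)²) = √(906.010 + 7726.410) = 92.9 km
12: √((22.0)² + (-63.0)²) = √(484.000 + 3969.000) = 66.7 km
13: √((-72.9)² + (-74.7)²) = √(5314.410 + 5580.090) = 104.4 km
Maximum: 4 at 114.3 km.

4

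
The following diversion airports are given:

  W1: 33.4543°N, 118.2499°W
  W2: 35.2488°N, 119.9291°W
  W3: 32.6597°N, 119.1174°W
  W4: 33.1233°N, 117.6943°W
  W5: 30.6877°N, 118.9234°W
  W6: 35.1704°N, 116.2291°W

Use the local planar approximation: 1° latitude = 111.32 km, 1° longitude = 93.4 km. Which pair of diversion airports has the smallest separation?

Pairwise distances:
W1–W2: √((1.7945·111.32)² + (-1.6792·93.4)²) = √(39905.551819 + 24597.932398) = 253.9754 km
W1–W3: √((-0.7946·111.32)² + (-0.8675·93.4)²) = √(7824.264381 + 6564.969600) = 119.9551 km
W1–W4: √((-0.3310·111.32)² + (0.5556·93.4)²) = √(1357.695513 + 2692.887600) = 63.6442 km
W1–W5: √((-2.7666·111.32)² + (-0.6735·93.4)²) = √(94850.394280 + 3957.026444) = 314.3365 km
W1–W6: √((1.7161·111.32)² + (2.0208·93.4)²) = √(36494.849578 + 35623.814353) = 268.5492 km
W2–W3: √((-2.5891·111.32)² + (0.8117·93.4)²) = √(83069.968303 + 5747.577611) = 298.0227 km
W2–W4: √((-2.1255·111.32)² + (2.2348·93.4)²) = √(55984.604426 + 43568.346487) = 315.5201 km
W2–W5: √((-4.5611·111.32)² + (1.0057·93.4)²) = √(257801.585176 + 8823.292012) = 516.3573 km
W2–W6: √((-0.0784·111.32)² + (3.7000·93.4)²) = √(76.169047 + 119425.536400) = 345.6902 km
W3–W4: √((0.4636·111.32)² + (1.4231·93.4)²) = √(2663.380710 + 17667.072440) = 142.5849 km
W3–W5: √((-1.9720·111.32)² + (0.1940·93.4)²) = √(48190.365091 + 328.319904) = 220.2696 km
W3–W6: √((2.5107·111.32)² + (2.8883·93.4)²) = √(78115.288395 + 72774.352987) = 388.4452 km
W4–W5: √((-2.4356·111.32)² + (-1.2291·93.4)²) = √(73512.014823 + 13178.567028) = 294.4326 km
W4–W6: √((2.0471·111.32)² + (1.4652·93.4)²) = √(51930.740081 + 18727.834916) = 265.8168 km
W5–W6: √((4.4827·111.32)² + (2.6943·93.4)²) = √(249015.135873 + 63326.524652) = 558.8754 km
Closest pair: W1–W4 at 63.6442 km.

W1 and W4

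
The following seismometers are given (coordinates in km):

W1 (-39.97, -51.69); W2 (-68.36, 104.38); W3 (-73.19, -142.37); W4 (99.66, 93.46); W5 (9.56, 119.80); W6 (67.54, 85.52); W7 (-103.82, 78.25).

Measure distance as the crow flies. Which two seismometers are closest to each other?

Pairwise distances:
W1–W2: √((-28.39)² + (156.07)²) = √(805.9921 + 24357.8449) = 158.63 km
W1–W3: √((-33.22)² + (-90.68)²) = √(1103.5684 + 8222.8624) = 96.57 km
W1–W4: √((139.63)² + (145.15)²) = √(19496.5369 + 21068.5225) = 201.41 km
W1–W5: √((49.53)² + (171.49)²) = √(2453.2209 + 29408.8201) = 178.50 km
W1–W6: √((107.51)² + (137.21)²) = √(11558.4001 + 18826.5841) = 174.31 km
W1–W7: √((-63.85)² + (129.94)²) = √(4076.8225 + 16884.4036) = 144.78 km
W2–W3: √((-4.83)² + (-246.75)²) = √(23.3289 + 60885.5625) = 246.80 km
W2–W4: √((168.02)² + (-10.92)²) = √(28230.7204 + 119.2464) = 168.37 km
W2–W5: √((77.92)² + (15.42)²) = √(6071.5264 + 237.7764) = 79.43 km
W2–W6: √((135.90)² + (-18.86)²) = √(18468.8100 + 355.6996) = 137.20 km
W2–W7: √((-35.46)² + (-26.13)²) = √(1257.4116 + 682.7769) = 44.05 km
W3–W4: √((172.85)² + (235.83)²) = √(29877.1225 + 55615.7889) = 292.39 km
W3–W5: √((82.75)² + (262.17)²) = √(6847.5625 + 68733.1089) = 274.92 km
W3–W6: √((140.73)² + (227.89)²) = √(19804.9329 + 51933.8521) = 267.84 km
W3–W7: √((-30.63)² + (220.62)²) = √(938.1969 + 48673.1844) = 222.74 km
W4–W5: √((-90.10)² + (26.34)²) = √(8118.0100 + 693.7956) = 93.87 km
W4–W6: √((-32.12)² + (-7.94)²) = √(1031.6944 + 63.0436) = 33.09 km
W4–W7: √((-203.48)² + (-15.21)²) = √(41404.1104 + 231.3441) = 204.05 km
W5–W6: √((57.98)² + (-34.28)²) = √(3361.6804 + 1175.1184) = 67.36 km
W5–W7: √((-113.38)² + (-41.55)²) = √(12855.0244 + 1726.4025) = 120.75 km
W6–W7: √((-171.36)² + (-7.27)²) = √(29364.2496 + 52.8529) = 171.51 km
Closest pair: W4–W6 at 33.09 km.

W4 and W6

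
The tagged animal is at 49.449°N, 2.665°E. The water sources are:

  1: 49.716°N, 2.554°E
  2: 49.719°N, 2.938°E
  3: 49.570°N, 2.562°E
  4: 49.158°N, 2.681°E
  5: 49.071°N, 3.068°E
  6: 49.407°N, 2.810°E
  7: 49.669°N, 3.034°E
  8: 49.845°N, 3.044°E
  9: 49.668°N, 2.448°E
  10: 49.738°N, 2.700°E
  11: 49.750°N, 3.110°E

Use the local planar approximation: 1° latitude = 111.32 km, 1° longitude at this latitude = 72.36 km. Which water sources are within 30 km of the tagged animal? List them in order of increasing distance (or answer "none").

6, 3, 9

Distances from 49.449°N, 2.665°E:
1: 30.789 km
2: 35.967 km
3: 15.394 km
4: 32.415 km
5: 51.196 km
6: 11.487 km
7: 36.231 km
8: 51.917 km
9: 28.998 km
10: 32.271 km
11: 46.471 km
Threshold 30 km: 6 (11.487 km), 3 (15.394 km), 9 (28.998 km) are within range.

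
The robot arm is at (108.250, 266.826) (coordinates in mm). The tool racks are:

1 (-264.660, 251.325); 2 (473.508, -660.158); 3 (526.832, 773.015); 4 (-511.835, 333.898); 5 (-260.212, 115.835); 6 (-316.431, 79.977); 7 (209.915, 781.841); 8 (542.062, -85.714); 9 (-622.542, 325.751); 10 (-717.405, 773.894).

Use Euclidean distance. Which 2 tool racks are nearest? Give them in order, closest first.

1, 5

Distances from (108.250, 266.826):
1: √((-372.910)² + (-15.501)²) = √(139061.86810 + 240.28100) = 373.232 mm
2: √((365.258)² + (-926.984)²) = √(133413.40656 + 859299.33626) = 996.350 mm
3: √((418.582)² + (506.189)²) = √(175210.89072 + 256227.30372) = 656.840 mm
4: √((-620.085)² + (67.072)²) = √(384505.40723 + 4498.65318) = 623.702 mm
5: √((-368.462)² + (-150.991)²) = √(135764.24544 + 22798.28208) = 398.199 mm
6: √((-424.681)² + (-186.849)²) = √(180353.95176 + 34912.54880) = 463.968 mm
7: √((101.665)² + (515.015)²) = √(10335.77222 + 265240.45022) = 524.954 mm
8: √((433.812)² + (-352.540)²) = √(188192.85134 + 124284.45160) = 558.997 mm
9: √((-730.792)² + (58.925)²) = √(534056.94726 + 3472.15562) = 733.164 mm
10: √((-825.655)² + (507.068)²) = √(681706.17902 + 257117.95662) = 968.929 mm
Sorted: 1 (373.232 mm) < 5 (398.199 mm) < 6 (463.968 mm) < 7 (524.954 mm) < …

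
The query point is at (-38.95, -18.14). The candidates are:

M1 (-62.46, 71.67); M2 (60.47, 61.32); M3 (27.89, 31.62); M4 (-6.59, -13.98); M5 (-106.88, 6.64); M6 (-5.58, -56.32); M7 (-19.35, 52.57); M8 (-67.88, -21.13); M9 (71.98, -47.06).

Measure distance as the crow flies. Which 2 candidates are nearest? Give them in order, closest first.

Distances from (-38.95, -18.14):
M1: √((-23.51)² + (89.81)²) = √(552.7201 + 8065.8361) = 92.84
M2: √((99.42)² + (79.46)²) = √(9884.3364 + 6313.8916) = 127.27
M3: √((66.84)² + (49.76)²) = √(4467.5856 + 2476.0576) = 83.33
M4: √((32.36)² + (4.16)²) = √(1047.1696 + 17.3056) = 32.63
M5: √((-67.93)² + (24.78)²) = √(4614.4849 + 614.0484) = 72.31
M6: √((33.37)² + (-38.18)²) = √(1113.5569 + 1457.7124) = 50.71
M7: √((19.60)² + (70.71)²) = √(384.1600 + 4999.9041) = 73.38
M8: √((-28.93)² + (-2.99)²) = √(836.9449 + 8.9401) = 29.08
M9: √((110.93)² + (-28.92)²) = √(12305.4649 + 836.3664) = 114.64
Sorted: M8 (29.08) < M4 (32.63) < M6 (50.71) < M5 (72.31) < …

M8, M4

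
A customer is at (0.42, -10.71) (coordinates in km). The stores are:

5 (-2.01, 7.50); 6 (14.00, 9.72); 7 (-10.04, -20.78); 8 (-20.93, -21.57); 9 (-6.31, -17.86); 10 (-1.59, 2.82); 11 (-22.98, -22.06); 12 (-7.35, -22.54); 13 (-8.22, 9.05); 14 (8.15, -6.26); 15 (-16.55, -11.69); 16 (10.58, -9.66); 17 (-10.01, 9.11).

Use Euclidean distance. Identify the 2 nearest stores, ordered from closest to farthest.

Distances from (0.42, -10.71):
5: √((-2.43)² + (18.21)²) = √(5.9049 + 331.6041) = 18.37 km
6: √((13.58)² + (20.43)²) = √(184.4164 + 417.3849) = 24.53 km
7: √((-10.46)² + (-10.07)²) = √(109.4116 + 101.4049) = 14.52 km
8: √((-21.35)² + (-10.86)²) = √(455.8225 + 117.9396) = 23.95 km
9: √((-6.73)² + (-7.15)²) = √(45.2929 + 51.1225) = 9.82 km
10: √((-2.01)² + (13.53)²) = √(4.0401 + 183.0609) = 13.68 km
11: √((-23.40)² + (-11.35)²) = √(547.5600 + 128.8225) = 26.01 km
12: √((-7.77)² + (-11.83)²) = √(60.3729 + 139.9489) = 14.15 km
13: √((-8.64)² + (19.76)²) = √(74.6496 + 390.4576) = 21.57 km
14: √((7.73)² + (4.45)²) = √(59.7529 + 19.8025) = 8.92 km
15: √((-16.97)² + (-0.98)²) = √(287.9809 + 0.9604) = 17.00 km
16: √((10.16)² + (1.05)²) = √(103.2256 + 1.1025) = 10.21 km
17: √((-10.43)² + (19.82)²) = √(108.7849 + 392.8324) = 22.40 km
Sorted: 14 (8.92 km) < 9 (9.82 km) < 16 (10.21 km) < 10 (13.68 km) < …

14, 9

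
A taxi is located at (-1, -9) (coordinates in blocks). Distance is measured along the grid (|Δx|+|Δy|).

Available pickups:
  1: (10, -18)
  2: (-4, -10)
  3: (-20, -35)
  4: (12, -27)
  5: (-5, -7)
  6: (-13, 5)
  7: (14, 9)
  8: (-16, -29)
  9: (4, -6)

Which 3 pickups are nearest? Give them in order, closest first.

Distances from (-1, -9):
1: 20 blocks
2: 4 blocks
3: 45 blocks
4: 31 blocks
5: 6 blocks
6: 26 blocks
7: 33 blocks
8: 35 blocks
9: 8 blocks
Sorted: 2 (4 blocks) < 5 (6 blocks) < 9 (8 blocks) < 1 (20 blocks) < 6 (26 blocks) < …

2, 5, 9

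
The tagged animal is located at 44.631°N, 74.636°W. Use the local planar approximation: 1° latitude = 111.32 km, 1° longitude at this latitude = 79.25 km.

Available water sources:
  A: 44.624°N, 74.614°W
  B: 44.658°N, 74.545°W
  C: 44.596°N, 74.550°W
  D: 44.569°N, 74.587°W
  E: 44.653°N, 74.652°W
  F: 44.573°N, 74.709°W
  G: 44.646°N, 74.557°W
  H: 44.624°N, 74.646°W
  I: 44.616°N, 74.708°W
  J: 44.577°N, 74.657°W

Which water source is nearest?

H

Distances from 44.631°N, 74.636°W:
A: √((-0.007·111.32)² + (0.022·79.25)²) = √(0.60721 + 3.03979) = 1.910 km
B: √((0.027·111.32)² + (0.091·79.25)²) = √(9.03387 + 52.00934) = 7.813 km
C: √((-0.035·111.32)² + (0.086·79.25)²) = √(15.18037 + 46.45104) = 7.851 km
D: √((-0.062·111.32)² + (0.049·79.25)²) = √(47.63540 + 15.07963) = 7.919 km
E: √((0.022·111.32)² + (-0.016·79.25)²) = √(5.99780 + 1.60782) = 2.758 km
F: √((-0.058·111.32)² + (-0.073·79.25)²) = √(41.68717 + 33.46912) = 8.669 km
G: √((0.015·111.32)² + (0.079·79.25)²) = √(2.78823 + 39.19699) = 6.480 km
H: √((-0.007·111.32)² + (-0.010·79.25)²) = √(0.60721 + 0.62806) = 1.111 km
I: √((-0.015·111.32)² + (-0.072·79.25)²) = √(2.78823 + 32.55844) = 5.945 km
J: √((-0.054·111.32)² + (-0.021·79.25)²) = √(36.13549 + 2.76973) = 6.237 km
Minimum: H at 1.111 km.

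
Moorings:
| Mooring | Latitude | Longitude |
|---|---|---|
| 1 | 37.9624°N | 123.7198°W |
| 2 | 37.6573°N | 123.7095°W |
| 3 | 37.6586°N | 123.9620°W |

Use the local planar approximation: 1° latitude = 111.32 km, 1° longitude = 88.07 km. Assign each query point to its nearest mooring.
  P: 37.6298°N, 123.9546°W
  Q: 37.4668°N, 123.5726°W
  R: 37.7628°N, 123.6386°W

P at 37.6298°N, 123.9546°W:
  1: √((0.3326·111.32)² + (0.2348·88.07)²) = √(1370.852995 + 427.614258) = 42.4083 km
  2: √((0.0275·111.32)² + (0.2451·88.07)²) = √(9.371558 + 465.953540) = 21.8020 km
  3: √((0.0288·111.32)² + (-0.0074·88.07)²) = √(10.278539 + 0.424736) = 3.2716 km
  → nearest: 3 (3.2716 km)
Q at 37.4668°N, 123.5726°W:
  1: √((0.4956·111.32)² + (-0.1472·88.07)²) = √(3043.750085 + 168.062807) = 56.6729 km
  2: √((0.1905·111.32)² + (-0.1369·88.07)²) = √(449.713946 + 145.366016) = 24.3943 km
  3: √((0.1918·111.32)² + (-0.3894·88.07)²) = √(455.872717 + 1176.109850) = 40.3978 km
  → nearest: 2 (24.3943 km)
R at 37.7628°N, 123.6386°W:
  1: √((0.1996·111.32)² + (-0.0812·88.07)²) = √(493.704936 + 51.140863) = 23.3419 km
  2: √((-0.1055·111.32)² + (-0.0709·88.07)²) = √(137.927643 + 38.989572) = 13.3010 km
  3: √((-0.1042·111.32)² + (-0.3234·88.07)²) = √(134.549421 + 811.215096) = 30.7533 km
  → nearest: 2 (13.3010 km)

P→3; Q→2; R→2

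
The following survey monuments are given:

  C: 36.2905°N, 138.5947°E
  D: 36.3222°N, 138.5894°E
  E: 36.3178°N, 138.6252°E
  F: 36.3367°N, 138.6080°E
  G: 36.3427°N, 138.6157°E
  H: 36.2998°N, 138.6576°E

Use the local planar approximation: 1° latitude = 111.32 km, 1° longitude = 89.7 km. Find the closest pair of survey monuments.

F and G

Pairwise distances:
C–D: √((0.0317·111.32)² + (-0.0053·89.7)²) = √(12.452740 + 0.226015) = 3.5607 km
C–E: √((0.0273·111.32)² + (0.0305·89.7)²) = √(9.235740 + 7.484875) = 4.0891 km
C–F: √((0.0462·111.32)² + (0.0133·89.7)²) = √(26.450284 + 1.423273) = 5.2795 km
C–G: √((0.0522·111.32)² + (0.0210·89.7)²) = √(33.766605 + 3.548326) = 6.1086 km
C–H: √((0.0093·111.32)² + (0.0629·89.7)²) = √(1.071796 + 31.833631) = 5.7363 km
D–E: √((-0.0044·111.32)² + (0.0358·89.7)²) = √(0.239912 + 10.312191) = 3.2484 km
D–F: √((0.0145·111.32)² + (0.0186·89.7)²) = √(2.605448 + 2.783625) = 2.3214 km
D–G: √((0.0205·111.32)² + (0.0263·89.7)²) = √(5.207798 + 5.565400) = 3.2823 km
D–H: √((-0.0224·111.32)² + (0.0682·89.7)²) = √(6.217881 + 37.424296) = 6.6062 km
E–F: √((0.0189·111.32)² + (-0.0172·89.7)²) = √(4.426597 + 2.380355) = 2.6090 km
E–G: √((0.0249·111.32)² + (-0.0095·89.7)²) = √(7.683252 + 0.726160) = 2.8999 km
E–H: √((-0.0180·111.32)² + (0.0324·89.7)²) = √(4.015054 + 8.446463) = 3.5301 km
F–G: √((0.0060·111.32)² + (0.0077·89.7)²) = √(0.446117 + 0.477053) = 0.9608 km
F–H: √((-0.0369·111.32)² + (0.0496·89.7)²) = √(16.873265 + 19.794669) = 6.0554 km
G–H: √((-0.0429·111.32)² + (0.0419·89.7)²) = √(22.806623 + 14.125796) = 6.0772 km
Closest pair: F–G at 0.9608 km.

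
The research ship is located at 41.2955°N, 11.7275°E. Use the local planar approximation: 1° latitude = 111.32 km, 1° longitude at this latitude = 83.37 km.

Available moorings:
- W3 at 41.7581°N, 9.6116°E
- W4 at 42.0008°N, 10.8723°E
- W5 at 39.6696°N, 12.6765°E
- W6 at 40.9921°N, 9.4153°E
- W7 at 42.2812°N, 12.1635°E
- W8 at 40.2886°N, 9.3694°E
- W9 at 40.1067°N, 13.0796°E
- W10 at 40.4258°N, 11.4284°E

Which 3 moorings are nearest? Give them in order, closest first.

Distances from 41.2955°N, 11.7275°E:
W3: √((0.4626·111.32)² + (-2.1159·83.37)²) = √(2651.903107 + 31117.871289) = 183.7655 km
W4: √((0.7053·111.32)² + (-0.8552·83.37)²) = √(6164.447568 + 5083.408226) = 106.0559 km
W5: √((-1.6259·111.32)² + (0.9490·83.37)²) = √(32759.258079 + 6259.678495) = 197.5321 km
W6: √((-0.3034·111.32)² + (-2.3122·83.37)²) = √(1140.716040 + 37159.545775) = 195.7045 km
W7: √((0.9857·111.32)² + (0.4360·83.37)²) = √(12040.261197 + 1321.273064) = 115.5921 km
W8: √((-1.0069·111.32)² + (-2.3581·83.37)²) = √(12563.743955 + 38649.514207) = 226.3035 km
W9: √((-1.1888·111.32)² + (1.3521·83.37)²) = √(17513.138739 + 12706.830260) = 173.8389 km
W10: √((-0.8697·111.32)² + (-0.2991·83.37)²) = √(9373.145000 + 621.802450) = 99.9747 km
Sorted: W10 (99.9747 km) < W4 (106.0559 km) < W7 (115.5921 km) < W9 (173.8389 km) < W3 (183.7655 km) < …

W10, W4, W7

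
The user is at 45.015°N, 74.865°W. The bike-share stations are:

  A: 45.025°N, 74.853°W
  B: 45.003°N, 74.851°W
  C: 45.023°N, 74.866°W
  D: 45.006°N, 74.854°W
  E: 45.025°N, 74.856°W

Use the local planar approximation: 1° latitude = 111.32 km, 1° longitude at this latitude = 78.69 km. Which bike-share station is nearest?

Distances from 45.015°N, 74.865°W:
A: √((0.010·111.32)² + (0.012·78.69)²) = √(1.23921 + 0.89166) = 1.460 km
B: √((-0.012·111.32)² + (0.014·78.69)²) = √(1.78447 + 1.21365) = 1.732 km
C: √((0.008·111.32)² + (-0.001·78.69)²) = √(0.79310 + 0.00619) = 0.894 km
D: √((-0.009·111.32)² + (0.011·78.69)²) = √(1.00376 + 0.74925) = 1.324 km
E: √((0.010·111.32)² + (0.009·78.69)²) = √(1.23921 + 0.50156) = 1.319 km
Minimum: C at 0.894 km.

C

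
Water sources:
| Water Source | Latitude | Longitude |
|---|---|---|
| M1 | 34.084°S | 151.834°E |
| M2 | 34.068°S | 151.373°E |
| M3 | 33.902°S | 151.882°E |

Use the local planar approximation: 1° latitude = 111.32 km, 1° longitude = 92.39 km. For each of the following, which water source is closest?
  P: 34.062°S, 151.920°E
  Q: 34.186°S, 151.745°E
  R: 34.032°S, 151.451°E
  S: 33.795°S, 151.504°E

P at 34.062°S, 151.920°E:
  M1: 8.314 km
  M2: 50.542 km
  M3: 18.154 km
  → nearest: M1 (8.314 km)
Q at 34.186°S, 151.745°E:
  M1: 14.019 km
  M2: 36.794 km
  M3: 34.055 km
  → nearest: M1 (14.019 km)
R at 34.032°S, 151.451°E:
  M1: 35.856 km
  M2: 8.246 km
  M3: 42.368 km
  → nearest: M2 (8.246 km)
S at 33.795°S, 151.504°E:
  M1: 44.323 km
  M2: 32.712 km
  M3: 36.899 km
  → nearest: M2 (32.712 km)

P→M1; Q→M1; R→M2; S→M2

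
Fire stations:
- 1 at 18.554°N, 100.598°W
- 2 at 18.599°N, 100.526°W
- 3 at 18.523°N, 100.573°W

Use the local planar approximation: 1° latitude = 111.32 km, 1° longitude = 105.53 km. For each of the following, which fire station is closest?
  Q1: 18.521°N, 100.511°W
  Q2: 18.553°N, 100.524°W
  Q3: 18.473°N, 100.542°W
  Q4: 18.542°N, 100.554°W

Q1→3; Q2→2; Q3→3; Q4→3

Q1 at 18.521°N, 100.511°W:
  1: √((0.033·111.32)² + (-0.087·105.53)²) = √(13.49504 + 84.29278) = 9.889 km
  2: √((0.078·111.32)² + (-0.015·105.53)²) = √(75.39379 + 2.50573) = 8.826 km
  3: √((0.002·111.32)² + (-0.062·105.53)²) = √(0.04957 + 42.80902) = 6.547 km
  → nearest: 3 (6.547 km)
Q2 at 18.553°N, 100.524°W:
  1: √((0.001·111.32)² + (-0.074·105.53)²) = √(0.01239 + 60.98392) = 7.810 km
  2: √((0.046·111.32)² + (-0.002·105.53)²) = √(26.22177 + 0.04455) = 5.125 km
  3: √((-0.030·111.32)² + (-0.049·105.53)²) = √(11.15293 + 26.73893) = 6.156 km
  → nearest: 2 (5.125 km)
Q3 at 18.473°N, 100.542°W:
  1: √((0.081·111.32)² + (-0.056·105.53)²) = √(81.30485 + 34.92432) = 10.781 km
  2: √((0.126·111.32)² + (0.016·105.53)²) = √(196.73765 + 2.85096) = 14.128 km
  3: √((0.050·111.32)² + (-0.031·105.53)²) = √(30.98036 + 10.70225) = 6.456 km
  → nearest: 3 (6.456 km)
Q4 at 18.542°N, 100.554°W:
  1: √((0.012·111.32)² + (-0.044·105.53)²) = √(1.78447 + 21.56042) = 4.832 km
  2: √((0.057·111.32)² + (0.028·105.53)²) = √(40.26207 + 8.73108) = 7.000 km
  3: √((-0.019·111.32)² + (-0.019·105.53)²) = √(4.47356 + 4.02031) = 2.914 km
  → nearest: 3 (2.914 km)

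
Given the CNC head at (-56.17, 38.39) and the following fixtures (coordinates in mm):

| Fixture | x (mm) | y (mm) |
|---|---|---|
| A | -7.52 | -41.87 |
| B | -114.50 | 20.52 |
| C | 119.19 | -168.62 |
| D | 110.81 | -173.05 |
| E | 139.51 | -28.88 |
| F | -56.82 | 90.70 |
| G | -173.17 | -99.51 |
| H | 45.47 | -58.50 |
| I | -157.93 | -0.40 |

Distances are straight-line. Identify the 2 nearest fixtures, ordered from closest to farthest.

F, B

Distances from (-56.17, 38.39):
A: 93.85 mm
B: 61.01 mm
C: 271.30 mm
D: 269.42 mm
E: 206.92 mm
F: 52.31 mm
G: 180.85 mm
H: 140.42 mm
I: 108.90 mm
Sorted: F (52.31 mm) < B (61.01 mm) < A (93.85 mm) < I (108.90 mm) < …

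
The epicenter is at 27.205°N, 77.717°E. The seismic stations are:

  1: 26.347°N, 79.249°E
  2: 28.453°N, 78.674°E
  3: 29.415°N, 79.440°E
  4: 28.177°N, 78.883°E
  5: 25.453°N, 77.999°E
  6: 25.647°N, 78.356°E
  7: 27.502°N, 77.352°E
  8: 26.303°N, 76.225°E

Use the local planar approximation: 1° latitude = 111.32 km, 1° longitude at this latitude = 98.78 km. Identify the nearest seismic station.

Distances from 27.205°N, 77.717°E:
1: 178.952 km
2: 168.039 km
3: 299.152 km
4: 158.031 km
5: 197.012 km
6: 184.566 km
7: 48.919 km
8: 178.334 km
Minimum: 7 at 48.919 km.

7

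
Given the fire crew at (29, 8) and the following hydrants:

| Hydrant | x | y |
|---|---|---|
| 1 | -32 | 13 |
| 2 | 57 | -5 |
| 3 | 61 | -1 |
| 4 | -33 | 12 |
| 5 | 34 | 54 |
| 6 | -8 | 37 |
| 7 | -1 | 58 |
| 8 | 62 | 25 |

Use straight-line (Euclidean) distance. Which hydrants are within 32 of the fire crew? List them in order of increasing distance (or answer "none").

2

Distances from (29, 8):
1: 61.2
2: 30.9
3: 33.2
4: 62.1
5: 46.3
6: 47.0
7: 58.3
8: 37.1
Threshold 32: 2 (30.9) is within range.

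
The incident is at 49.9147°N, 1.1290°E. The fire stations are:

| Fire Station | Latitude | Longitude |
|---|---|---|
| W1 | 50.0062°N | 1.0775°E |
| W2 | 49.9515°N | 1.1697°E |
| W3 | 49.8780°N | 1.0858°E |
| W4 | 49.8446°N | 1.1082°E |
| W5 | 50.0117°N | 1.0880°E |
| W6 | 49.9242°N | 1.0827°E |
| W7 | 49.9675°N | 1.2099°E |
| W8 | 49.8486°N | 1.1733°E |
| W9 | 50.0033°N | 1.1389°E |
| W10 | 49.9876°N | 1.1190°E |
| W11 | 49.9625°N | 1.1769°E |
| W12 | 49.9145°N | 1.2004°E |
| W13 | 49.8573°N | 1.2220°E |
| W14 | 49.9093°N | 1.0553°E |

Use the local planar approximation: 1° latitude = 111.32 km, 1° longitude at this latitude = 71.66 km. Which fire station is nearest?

Distances from 49.9147°N, 1.1290°E:
W1: √((0.0915·111.32)² + (-0.0515·71.66)²) = √(103.750114 + 13.619716) = 10.8337 km
W2: √((0.0368·111.32)² + (0.0407·71.66)²) = √(16.781935 + 8.506334) = 5.0287 km
W3: √((-0.0367·111.32)² + (-0.0432·71.66)²) = √(16.690853 + 9.583433) = 5.1258 km
W4: √((-0.0701·111.32)² + (-0.0208·71.66)²) = √(60.895112 + 2.221674) = 7.9446 km
W5: √((0.0970·111.32)² + (-0.0410·71.66)²) = √(116.597668 + 8.632197) = 11.1906 km
W6: √((0.0095·111.32)² + (-0.0463·71.66)²) = √(1.118391 + 11.008182) = 3.4823 km
W7: √((0.0528·111.32)² + (0.0809·71.66)²) = √(34.547310 + 33.608618) = 8.2557 km
W8: √((-0.0661·111.32)² + (0.0443·71.66)²) = √(54.143872 + 10.077692) = 8.0138 km
W9: √((0.0886·111.32)² + (0.0099·71.66)²) = √(97.277822 + 0.503297) = 9.8884 km
W10: √((0.0729·111.32)² + (-0.0100·71.66)²) = √(65.856925 + 0.513516) = 8.1468 km
W11: √((0.0478·111.32)² + (0.0479·71.66)²) = √(28.314063 + 11.782152) = 6.3322 km
W12: √((-0.0002·111.32)² + (0.0714·71.66)²) = √(0.000496 + 26.178818) = 5.1166 km
W13: √((-0.0574·111.32)² + (0.0930·71.66)²) = √(40.829135 + 44.413961) = 9.2327 km
W14: √((-0.0054·111.32)² + (-0.0737·71.66)²) = √(0.361355 + 27.892573) = 5.3154 km
Minimum: W6 at 3.4823 km.

W6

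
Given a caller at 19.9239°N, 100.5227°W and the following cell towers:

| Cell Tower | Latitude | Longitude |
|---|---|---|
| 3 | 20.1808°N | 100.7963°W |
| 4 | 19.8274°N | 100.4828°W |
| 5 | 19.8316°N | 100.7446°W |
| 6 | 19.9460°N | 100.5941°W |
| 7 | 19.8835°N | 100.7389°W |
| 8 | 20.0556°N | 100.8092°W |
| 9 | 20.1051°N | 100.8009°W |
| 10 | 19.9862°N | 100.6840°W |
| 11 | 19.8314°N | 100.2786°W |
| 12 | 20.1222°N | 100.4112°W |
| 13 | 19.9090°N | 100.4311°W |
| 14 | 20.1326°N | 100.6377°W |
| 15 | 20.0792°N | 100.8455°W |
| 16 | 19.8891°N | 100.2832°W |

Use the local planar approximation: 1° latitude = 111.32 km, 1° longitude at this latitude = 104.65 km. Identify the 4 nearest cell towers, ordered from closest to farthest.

6, 13, 4, 10

Distances from 19.9239°N, 100.5227°W:
3: √((0.2569·111.32)² + (-0.2736·104.65)²) = √(817.851781 + 819.805167) = 40.4680 km
4: √((-0.0965·111.32)² + (0.0399·104.65)²) = √(115.398728 + 17.435093) = 11.5254 km
5: √((-0.0923·111.32)² + (-0.2219·104.65)²) = √(105.572255 + 539.253621) = 25.3934 km
6: √((0.0221·111.32)² + (-0.0714·104.65)²) = √(6.052446 + 55.830933) = 7.8666 km
7: √((-0.0404·111.32)² + (-0.2162·104.65)²) = √(20.225959 + 511.905558) = 23.0680 km
8: √((0.1317·111.32)² + (-0.2865·104.65)²) = √(214.940347 + 898.933816) = 33.3748 km
9: √((0.1812·111.32)² + (-0.2782·104.65)²) = √(406.876664 + 847.603452) = 35.4186 km
10: √((0.0623·111.32)² + (-0.1613·104.65)²) = √(48.097498 + 284.935919) = 18.2492 km
11: √((-0.0925·111.32)² + (0.2441·104.65)²) = √(106.030268 + 652.550346) = 27.5423 km
12: √((0.1983·111.32)² + (0.1115·104.65)²) = √(487.294852 + 136.153309) = 24.9689 km
13: √((-0.0149·111.32)² + (0.0916·104.65)²) = √(2.751180 + 91.890246) = 9.7284 km
14: √((0.2087·111.32)² + (-0.1150·104.65)²) = √(539.748313 + 144.835208) = 26.1645 km
15: √((0.1553·111.32)² + (-0.3228·104.65)²) = √(298.874806 + 1141.157312) = 37.9478 km
16: √((-0.0348·111.32)² + (0.2395·104.65)²) = √(15.007380 + 628.187805) = 25.3613 km
Sorted: 6 (7.8666 km) < 13 (9.7284 km) < 4 (11.5254 km) < 10 (18.2492 km) < 7 (23.0680 km) < 12 (24.9689 km) < …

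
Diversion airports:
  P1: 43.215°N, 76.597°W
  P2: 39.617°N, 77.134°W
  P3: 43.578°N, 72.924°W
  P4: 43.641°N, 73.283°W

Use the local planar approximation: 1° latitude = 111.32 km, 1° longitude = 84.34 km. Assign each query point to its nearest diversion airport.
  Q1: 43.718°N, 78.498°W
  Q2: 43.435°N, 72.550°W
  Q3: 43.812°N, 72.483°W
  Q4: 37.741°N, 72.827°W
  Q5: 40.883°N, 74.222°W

Q1 at 43.718°N, 78.498°W:
  P1: 169.827 km
  P2: 470.795 km
  P3: 470.369 km
  P4: 439.917 km
  → nearest: P1 (169.827 km)
Q2 at 43.435°N, 72.550°W:
  P1: 342.201 km
  P2: 574.554 km
  P3: 35.332 km
  P4: 65.937 km
  → nearest: P3 (35.332 km)
Q3 at 43.812°N, 72.483°W:
  P1: 353.282 km
  P2: 609.876 km
  P3: 45.409 km
  P4: 70.106 km
  → nearest: P3 (45.409 km)
Q4 at 37.741°N, 72.827°W:
  P1: 687.333 km
  P2: 419.005 km
  P3: 649.826 km
  P4: 657.913 km
  → nearest: P2 (419.005 km)
Q5 at 40.883°N, 74.222°W:
  P1: 327.894 km
  P2: 283.161 km
  P3: 319.357 km
  P4: 317.070 km
  → nearest: P2 (283.161 km)

Q1→P1; Q2→P3; Q3→P3; Q4→P2; Q5→P2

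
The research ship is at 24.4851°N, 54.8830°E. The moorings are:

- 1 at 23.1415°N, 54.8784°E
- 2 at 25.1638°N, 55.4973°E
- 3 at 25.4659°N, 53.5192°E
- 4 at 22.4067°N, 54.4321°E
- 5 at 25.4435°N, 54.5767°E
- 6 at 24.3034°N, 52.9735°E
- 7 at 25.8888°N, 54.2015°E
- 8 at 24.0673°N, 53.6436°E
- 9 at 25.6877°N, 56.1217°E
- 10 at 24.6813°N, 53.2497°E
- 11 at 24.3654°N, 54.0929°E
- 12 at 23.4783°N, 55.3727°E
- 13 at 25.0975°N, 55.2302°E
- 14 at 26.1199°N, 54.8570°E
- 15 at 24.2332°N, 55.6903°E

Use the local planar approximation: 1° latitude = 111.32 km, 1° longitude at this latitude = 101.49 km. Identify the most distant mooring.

Distances from 24.4851°N, 54.8830°E:
1: √((-1.3436·111.32)² + (-0.0046·101.49)²) = √(22371.050885 + 0.217953) = 149.5703 km
2: √((0.6787·111.32)² + (0.6143·101.49)²) = √(5708.238281 + 3886.937305) = 97.9550 km
3: √((0.9808·111.32)² + (-1.3638·101.49)²) = √(11920.852371 + 19157.898907) = 176.2917 km
4: √((-2.0784·111.32)² + (-0.4509·101.49)²) = √(53530.914503 + 2094.146092) = 235.8497 km
5: √((0.9584·111.32)² + (-0.3063·101.49)²) = √(11382.561498 + 966.363457) = 111.1257 km
6: √((-0.1817·111.32)² + (-1.9095·101.49)²) = √(409.125218 + 37556.562101) = 194.8479 km
7: √((1.4037·111.32)² + (-0.6815·101.49)²) = √(24417.151348 + 4783.857399) = 170.8830 km
8: √((-0.4178·111.32)² + (-1.2394·101.49)²) = √(2163.133218 + 15822.295406) = 134.1098 km
9: √((1.2026·111.32)² + (1.2387·101.49)²) = √(17922.095795 + 15804.427924) = 183.6478 km
10: √((0.1962·111.32)² + (-1.6333·101.49)²) = √(477.028582 + 27477.576721) = 167.1963 km
11: √((-0.1197·111.32)² + (-0.7901·101.49)²) = √(177.555732 + 6429.994902) = 81.2868 km
12: √((-1.0068·111.32)² + (0.4897·101.49)²) = √(12561.248549 + 2470.055508) = 122.6022 km
13: √((0.6124·111.32)² + (0.3472·101.49)²) = √(4647.471759 + 1241.669285) = 76.7407 km
14: √((1.6348·111.32)² + (-0.0260·101.49)²) = √(33118.880902 + 6.962949) = 182.0051 km
15: √((-0.2519·111.32)² + (0.8073·101.49)²) = √(786.326171 + 6712.996333) = 86.5986 km
Maximum: 4 at 235.8497 km.

4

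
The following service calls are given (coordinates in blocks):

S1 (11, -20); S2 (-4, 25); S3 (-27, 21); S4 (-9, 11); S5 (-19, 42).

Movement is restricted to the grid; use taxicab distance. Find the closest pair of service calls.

S2 and S4

Pairwise distances:
S1–S2: |-15| + |45| = 15 + 45 = 60 blocks
S1–S3: |-38| + |41| = 38 + 41 = 79 blocks
S1–S4: |-20| + |31| = 20 + 31 = 51 blocks
S1–S5: |-30| + |62| = 30 + 62 = 92 blocks
S2–S3: |-23| + |-4| = 23 + 4 = 27 blocks
S2–S4: |-5| + |-14| = 5 + 14 = 19 blocks
S2–S5: |-15| + |17| = 15 + 17 = 32 blocks
S3–S4: |18| + |-10| = 18 + 10 = 28 blocks
S3–S5: |8| + |21| = 8 + 21 = 29 blocks
S4–S5: |-10| + |31| = 10 + 31 = 41 blocks
Closest pair: S2–S4 at 19 blocks.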